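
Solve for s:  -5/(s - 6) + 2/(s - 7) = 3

Multiply both sides by (s - 6)(s - 7):
-5(s - 7) + 2(s - 6) = 3(s - 6)(s - 7).
Expand and collect terms: 3s² - 36s + 103 = 0.
By the quadratic formula, s = (36 ± √60) / 6, so s ≈ 7.291 or s ≈ 4.709.
Neither value makes a denominator zero (s ≠ 6, s ≠ 7), so both are valid.

s = 4.709 or s = 7.291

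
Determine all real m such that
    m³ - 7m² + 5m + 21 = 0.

m = -1.3166 or m = 3 or m = 5.3166

Possible rational roots are divisors of 21. Testing m = 3 gives 0, so (m - 3) is a factor.
Divide: m³ - 7m² + 5m + 21 = (m - 3)(m² - 4m - 7).
Apply the quadratic formula to m² - 4m - 7 = 0: m = (4 ± √44)/2, i.e. m ≈ 5.3166 or m ≈ -1.3166.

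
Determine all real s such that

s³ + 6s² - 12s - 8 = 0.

s = -7.4641 or s = -0.5359 or s = 2

Possible rational roots are divisors of -8. Testing s = 2 gives 0, so (s - 2) is a factor.
Divide: s³ + 6s² - 12s - 8 = (s - 2)(s² + 8s + 4).
Apply the quadratic formula to s² + 8s + 4 = 0: s = (-8 ± √48)/2, i.e. s ≈ -0.5359 or s ≈ -7.4641.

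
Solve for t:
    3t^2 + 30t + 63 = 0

t = -7 or t = -3

Factor: 3(t + 7)(t + 3) = 0.
So t = -7 or t = -3.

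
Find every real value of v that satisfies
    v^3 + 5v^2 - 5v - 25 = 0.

v = -5 or v = -2.2361 or v = 2.2361

Possible rational roots are divisors of -25. Testing v = -5 gives 0, so (v + 5) is a factor.
Divide: v^3 + 5v^2 - 5v - 25 = (v + 5)(v^2 - 5).
Apply the quadratic formula to v^2 - 5 = 0: v = (0 +/- sqrt(20))/2, i.e. v ~= 2.2361 or v ~= -2.2361.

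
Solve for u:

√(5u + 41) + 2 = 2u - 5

u = 8

Isolate the radical: √(5u + 41) = 2u - 7.
Square both sides: 5u + 41 = (2u - 7)².
Expand and rearrange: 4u² - 33u + 8 = 0.
Solving gives u = 8 or u = 0.25.
Check each candidate in the original equation:
  u = 8: √(81) = 9, while 2u - 7 = 9 — valid.
  u = 0.25: √(42.25) = 6.5, while 2u - 7 = -6.5 — extraneous.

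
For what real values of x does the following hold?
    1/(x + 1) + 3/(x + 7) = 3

Multiply both sides by (x + 1)(x + 7):
(x + 7) + 3(x + 1) = 3(x + 1)(x + 7).
Expand and collect terms: 3x² + 20x + 11 = 0.
By the quadratic formula, x = (-20 ± √268) / 6, so x ≈ -0.6049 or x ≈ -6.0618.
Neither value makes a denominator zero (x ≠ -1, x ≠ -7), so both are valid.

x = -6.0618 or x = -0.6049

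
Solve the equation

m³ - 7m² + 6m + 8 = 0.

Possible rational roots are divisors of 8. Testing m = 2 gives 0, so (m - 2) is a factor.
Divide: m³ - 7m² + 6m + 8 = (m - 2)(m² - 5m - 4).
Apply the quadratic formula to m² - 5m - 4 = 0: m = (5 ± √41)/2, i.e. m ≈ 5.7016 or m ≈ -0.7016.

m = -0.7016 or m = 2 or m = 5.7016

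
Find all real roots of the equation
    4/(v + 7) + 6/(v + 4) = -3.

v = -9.1736 or v = -5.1597

Multiply both sides by (v + 7)(v + 4):
4(v + 4) + 6(v + 7) = -3(v + 7)(v + 4).
Expand and collect terms: -3v^2 - 43v - 142 = 0.
By the quadratic formula, v = (43 +/- sqrt(145)) / -6, so v ~= -9.1736 or v ~= -5.1597.
Neither value makes a denominator zero (v != -7, v != -4), so both are valid.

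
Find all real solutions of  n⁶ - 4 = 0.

n = -1.2599 or n = 1.2599

Let u = n³. The equation becomes u² - 4 = 0.
Factor: (u - 2)(u + 2) = 0, so u = 2 or u = -2.
n³ = 2 gives n = ∛(2) ≈ 1.2599.
n³ = -2 gives n = -∛(2) ≈ -1.2599.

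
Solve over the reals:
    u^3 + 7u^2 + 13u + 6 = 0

u = -4.3028 or u = -2 or u = -0.6972

Possible rational roots are divisors of 6. Testing u = -2 gives 0, so (u + 2) is a factor.
Divide: u^3 + 7u^2 + 13u + 6 = (u + 2)(u^2 + 5u + 3).
Apply the quadratic formula to u^2 + 5u + 3 = 0: u = (-5 +/- sqrt(13))/2, i.e. u ~= -0.6972 or u ~= -4.3028.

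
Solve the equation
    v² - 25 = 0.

Factor: (v + 5)(v - 5) = 0.
So v = -5 or v = 5.

v = -5 or v = 5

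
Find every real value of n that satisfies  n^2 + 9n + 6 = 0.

Discriminant: (9)^2 - 4*1*6 = 57.
Quadratic formula: n = (-9 +/- sqrt(57)) / 2.
So n = -9/2 + sqrt(57)/2 ~= -0.7251 or n = -9/2 - sqrt(57)/2 ~= -8.2749.

n = -8.2749 or n = -0.7251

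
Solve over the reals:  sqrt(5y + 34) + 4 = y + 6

Isolate the radical: sqrt(5y + 34) = y + 2.
Square both sides: 5y + 34 = (y + 2)^2.
Expand and rearrange: y^2 - y - 30 = 0.
Solving gives y = 6 or y = -5.
Check each candidate in the original equation:
  y = 6: sqrt(64) = 8, while y + 2 = 8 — valid.
  y = -5: sqrt(9) = 3, while y + 2 = -3 — extraneous.

y = 6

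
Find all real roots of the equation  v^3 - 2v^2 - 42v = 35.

v = -5 or v = -0.8875 or v = 7.8875

Rearrange: v^3 - 2v^2 - 42v - 35 = 0.
Possible rational roots are divisors of -35. Testing v = -5 gives 0, so (v + 5) is a factor.
Divide: v^3 - 2v^2 - 42v - 35 = (v + 5)(v^2 - 7v - 7).
Apply the quadratic formula to v^2 - 7v - 7 = 0: v = (7 +/- sqrt(77))/2, i.e. v ~= 7.8875 or v ~= -0.8875.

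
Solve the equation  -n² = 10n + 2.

Rearrange to standard form: -n² - 10n - 2 = 0.
Discriminant: (-10)² − 4·(-1)·(-2) = 92.
Quadratic formula: n = (10 ± √92) / (-2).
So n = -5 - √(23) ≈ -9.7958 or n = -5 + √(23) ≈ -0.2042.

n = -9.7958 or n = -0.2042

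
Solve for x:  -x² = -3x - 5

Rearrange to standard form: -x² + 3x + 5 = 0.
Discriminant: (3)² − 4·(-1)·5 = 29.
Quadratic formula: x = (-3 ± √29) / (-2).
So x = 3/2 - √(29)/2 ≈ -1.1926 or x = 3/2 + √(29)/2 ≈ 4.1926.

x = -1.1926 or x = 4.1926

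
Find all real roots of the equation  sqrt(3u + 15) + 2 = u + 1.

Isolate the radical: sqrt(3u + 15) = u - 1.
Square both sides: 3u + 15 = (u - 1)^2.
Expand and rearrange: u^2 - 5u - 14 = 0.
Solving gives u = 7 or u = -2.
Check each candidate in the original equation:
  u = 7: sqrt(36) = 6, while u - 1 = 6 — valid.
  u = -2: sqrt(9) = 3, while u - 1 = -3 — extraneous.

u = 7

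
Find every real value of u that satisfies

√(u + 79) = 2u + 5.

u = 2

Square both sides: u + 79 = (2u + 5)².
Expand and rearrange: 4u² + 19u - 54 = 0.
Solving gives u = 2 or u = -6.75.
Check each candidate in the original equation:
  u = 2: √(81) = 9, while 2u + 5 = 9 — valid.
  u = -6.75: √(72.25) = 8.5, while 2u + 5 = -8.5 — extraneous.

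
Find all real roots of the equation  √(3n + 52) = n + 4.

Square both sides: 3n + 52 = (n + 4)².
Expand and rearrange: n² + 5n - 36 = 0.
Solving gives n = 4 or n = -9.
Check each candidate in the original equation:
  n = 4: √(64) = 8, while n + 4 = 8 — valid.
  n = -9: √(25) = 5, while n + 4 = -5 — extraneous.

n = 4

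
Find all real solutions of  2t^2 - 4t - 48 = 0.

t = -4 or t = 6

Factor: 2(t + 4)(t - 6) = 0.
So t = -4 or t = 6.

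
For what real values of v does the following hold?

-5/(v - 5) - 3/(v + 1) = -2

Multiply both sides by (v - 5)(v + 1):
-5(v + 1) - 3(v - 5) = -2(v - 5)(v + 1).
Expand and collect terms: -2v^2 + 16v = 0.
Factor or apply the quadratic formula: v = 0 or v = 8.
Neither value makes a denominator zero (v != 5, v != -1), so both are valid.

v = 0 or v = 8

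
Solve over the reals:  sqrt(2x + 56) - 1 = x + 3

Isolate the radical: sqrt(2x + 56) = x + 4.
Square both sides: 2x + 56 = (x + 4)^2.
Expand and rearrange: x^2 + 6x - 40 = 0.
Solving gives x = 4 or x = -10.
Check each candidate in the original equation:
  x = 4: sqrt(64) = 8, while x + 4 = 8 — valid.
  x = -10: sqrt(36) = 6, while x + 4 = -6 — extraneous.

x = 4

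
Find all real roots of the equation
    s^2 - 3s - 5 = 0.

Discriminant: (-3)^2 - 4*1*(-5) = 29.
Quadratic formula: s = (3 +/- sqrt(29)) / 2.
So s = 3/2 + sqrt(29)/2 ~= 4.1926 or s = 3/2 - sqrt(29)/2 ~= -1.1926.

s = -1.1926 or s = 4.1926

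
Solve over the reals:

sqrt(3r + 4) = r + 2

r = -1 or r = 0

Square both sides: 3r + 4 = (r + 2)^2.
Expand and rearrange: r^2 + r = 0.
Solving gives r = 0 or r = -1.
Check each candidate in the original equation:
  r = 0: sqrt(4) = 2, while r + 2 = 2 — valid.
  r = -1: sqrt(1) = 1, while r + 2 = 1 — valid.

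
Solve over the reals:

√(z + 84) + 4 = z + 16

z = -3

Isolate the radical: √(z + 84) = z + 12.
Square both sides: z + 84 = (z + 12)².
Expand and rearrange: z² + 23z + 60 = 0.
Solving gives z = -3 or z = -20.
Check each candidate in the original equation:
  z = -3: √(81) = 9, while z + 12 = 9 — valid.
  z = -20: √(64) = 8, while z + 12 = -8 — extraneous.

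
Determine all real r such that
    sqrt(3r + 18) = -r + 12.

Square both sides: 3r + 18 = (-r + 12)^2.
Expand and rearrange: r^2 - 27r + 126 = 0.
Solving gives r = 21 or r = 6.
Check each candidate in the original equation:
  r = 21: sqrt(81) = 9, while -r + 12 = -9 — extraneous.
  r = 6: sqrt(36) = 6, while -r + 12 = 6 — valid.

r = 6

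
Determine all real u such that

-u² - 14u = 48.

Bring every term to one side: -u² - 14u - 48 = 0.
Factor: -1(u + 6)(u + 8) = 0.
So u = -6 or u = -8.

u = -8 or u = -6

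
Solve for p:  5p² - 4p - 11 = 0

Discriminant: (-4)² − 4·5·(-11) = 236.
Quadratic formula: p = (4 ± √236) / 10.
So p = 2/5 + √(59)/5 ≈ 1.9362 or p = 2/5 - √(59)/5 ≈ -1.1362.

p = -1.1362 or p = 1.9362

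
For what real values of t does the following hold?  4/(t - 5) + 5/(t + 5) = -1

Multiply both sides by (t - 5)(t + 5):
4(t + 5) + 5(t - 5) = -(t - 5)(t + 5).
Expand and collect terms: -t² - 9t + 30 = 0.
By the quadratic formula, t = (9 ± √201) / -2, so t ≈ -11.5887 or t ≈ 2.5887.
Neither value makes a denominator zero (t ≠ 5, t ≠ -5), so both are valid.

t = -11.5887 or t = 2.5887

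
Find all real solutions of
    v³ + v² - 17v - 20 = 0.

Possible rational roots are divisors of -20. Testing v = -4 gives 0, so (v + 4) is a factor.
Divide: v³ + v² - 17v - 20 = (v + 4)(v² - 3v - 5).
Apply the quadratic formula to v² - 3v - 5 = 0: v = (3 ± √29)/2, i.e. v ≈ 4.1926 or v ≈ -1.1926.

v = -4 or v = -1.1926 or v = 4.1926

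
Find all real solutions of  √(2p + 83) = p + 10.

p = -1

Square both sides: 2p + 83 = (p + 10)².
Expand and rearrange: p² + 18p + 17 = 0.
Solving gives p = -1 or p = -17.
Check each candidate in the original equation:
  p = -1: √(81) = 9, while p + 10 = 9 — valid.
  p = -17: √(49) = 7, while p + 10 = -7 — extraneous.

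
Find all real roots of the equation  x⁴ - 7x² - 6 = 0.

Let u = x². The equation becomes u² - 7u - 6 = 0.
By the quadratic formula, u = 7/2 + √(73)/2 or u = 7/2 - √(73)/2.
x² = 7/2 + √(73)/2 gives x = ±√(7/2 + √(73)/2) ≈ ±2.7878.
x² = 7/2 - √(73)/2 < 0 has no real solution.

x = -2.7878 or x = 2.7878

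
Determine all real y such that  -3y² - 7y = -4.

y = -2.8081 or y = 0.4748

Rearrange to standard form: -3y² - 7y + 4 = 0.
Discriminant: (-7)² − 4·(-3)·4 = 97.
Quadratic formula: y = (7 ± √97) / (-6).
So y = -√(97)/6 - 7/6 ≈ -2.8081 or y = -7/6 + √(97)/6 ≈ 0.4748.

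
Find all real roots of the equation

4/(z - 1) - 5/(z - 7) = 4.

Multiply both sides by (z - 1)(z - 7):
4(z - 7) - 5(z - 1) = 4(z - 1)(z - 7).
Expand and collect terms: 4z^2 - 31z + 51 = 0.
By the quadratic formula, z = (31 +/- sqrt(145)) / 8, so z ~= 5.3802 or z ~= 2.3698.
Neither value makes a denominator zero (z != 1, z != 7), so both are valid.

z = 2.3698 or z = 5.3802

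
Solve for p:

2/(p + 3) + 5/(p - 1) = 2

Multiply both sides by (p + 3)(p - 1):
2(p - 1) + 5(p + 3) = 2(p + 3)(p - 1).
Expand and collect terms: 2p² - 3p - 19 = 0.
By the quadratic formula, p = (3 ± √161) / 4, so p ≈ 3.9221 or p ≈ -2.4221.
Neither value makes a denominator zero (p ≠ -3, p ≠ 1), so both are valid.

p = -2.4221 or p = 3.9221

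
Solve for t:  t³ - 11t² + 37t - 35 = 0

t = 1.5858 or t = 4.4142 or t = 5

Possible rational roots are divisors of -35. Testing t = 5 gives 0, so (t - 5) is a factor.
Divide: t³ - 11t² + 37t - 35 = (t - 5)(t² - 6t + 7).
Apply the quadratic formula to t² - 6t + 7 = 0: t = (6 ± √8)/2, i.e. t ≈ 4.4142 or t ≈ 1.5858.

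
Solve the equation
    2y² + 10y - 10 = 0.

y = -5.8541 or y = 0.8541

Discriminant: (10)² − 4·2·(-10) = 180.
Quadratic formula: y = (-10 ± √180) / 4.
So y = -5/2 + 3·√(5)/2 ≈ 0.8541 or y = -3·√(5)/2 - 5/2 ≈ -5.8541.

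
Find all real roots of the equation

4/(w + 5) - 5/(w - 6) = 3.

Multiply both sides by (w + 5)(w - 6):
4(w - 6) - 5(w + 5) = 3(w + 5)(w - 6).
Expand and collect terms: 3w² - 2w - 41 = 0.
By the quadratic formula, w = (2 ± √496) / 6, so w ≈ 4.0452 or w ≈ -3.3785.
Neither value makes a denominator zero (w ≠ -5, w ≠ 6), so both are valid.

w = -3.3785 or w = 4.0452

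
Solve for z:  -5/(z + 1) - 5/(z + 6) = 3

Multiply both sides by (z + 1)(z + 6):
-5(z + 6) - 5(z + 1) = 3(z + 1)(z + 6).
Expand and collect terms: 3z² + 31z + 53 = 0.
By the quadratic formula, z = (-31 ± √325) / 6, so z ≈ -2.162 or z ≈ -8.1713.
Neither value makes a denominator zero (z ≠ -1, z ≠ -6), so both are valid.

z = -8.1713 or z = -2.162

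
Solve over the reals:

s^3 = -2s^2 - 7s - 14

Rearrange: s^3 + 2s^2 + 7s + 14 = 0.
Possible rational roots are divisors of 14. Testing s = -2 gives 0, so (s + 2) is a factor.
Divide: s^3 + 2s^2 + 7s + 14 = (s + 2)(s^2 + 7).
The quadratic s^2 + 7 has discriminant -28 < 0, so no further real roots.

s = -2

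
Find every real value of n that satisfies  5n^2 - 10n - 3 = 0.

n = -0.2649 or n = 2.2649

Discriminant: (-10)^2 - 4*5*(-3) = 160.
Quadratic formula: n = (10 +/- sqrt(160)) / 10.
So n = 1 + 2*sqrt(10)/5 ~= 2.2649 or n = 1 - 2*sqrt(10)/5 ~= -0.2649.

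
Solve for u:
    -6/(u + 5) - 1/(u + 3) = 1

Multiply both sides by (u + 5)(u + 3):
-6(u + 3) - (u + 5) = (u + 5)(u + 3).
Expand and collect terms: u^2 + 15u + 38 = 0.
By the quadratic formula, u = (-15 +/- sqrt(73)) / 2, so u ~= -3.228 or u ~= -11.772.
Neither value makes a denominator zero (u != -5, u != -3), so both are valid.

u = -11.772 or u = -3.228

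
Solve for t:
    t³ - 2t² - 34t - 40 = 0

t = -4 or t = -1.3589 or t = 7.3589

Possible rational roots are divisors of -40. Testing t = -4 gives 0, so (t + 4) is a factor.
Divide: t³ - 2t² - 34t - 40 = (t + 4)(t² - 6t - 10).
Apply the quadratic formula to t² - 6t - 10 = 0: t = (6 ± √76)/2, i.e. t ≈ 7.3589 or t ≈ -1.3589.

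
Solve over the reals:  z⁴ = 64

Let u = z². The equation becomes u² - 64 = 0.
Factor: (u + 8)(u - 8) = 0, so u = -8 or u = 8.
z² = -8 < 0 has no real solution.
z² = 8 gives z = ±2·√(2) ≈ ±2.8284.

z = -2.8284 or z = 2.8284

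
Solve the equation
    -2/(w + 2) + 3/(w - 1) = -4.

w = -1.25 or w = 0

Multiply both sides by (w + 2)(w - 1):
-2(w - 1) + 3(w + 2) = -4(w + 2)(w - 1).
Expand and collect terms: -4w² - 5w = 0.
Factor or apply the quadratic formula: w = -1.25 or w = 0.
Neither value makes a denominator zero (w ≠ -2, w ≠ 1), so both are valid.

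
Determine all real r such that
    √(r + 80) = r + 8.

r = 1

Square both sides: r + 80 = (r + 8)².
Expand and rearrange: r² + 15r - 16 = 0.
Solving gives r = 1 or r = -16.
Check each candidate in the original equation:
  r = 1: √(81) = 9, while r + 8 = 9 — valid.
  r = -16: √(64) = 8, while r + 8 = -8 — extraneous.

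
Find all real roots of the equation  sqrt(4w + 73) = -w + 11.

w = 2

Square both sides: 4w + 73 = (-w + 11)^2.
Expand and rearrange: w^2 - 26w + 48 = 0.
Solving gives w = 24 or w = 2.
Check each candidate in the original equation:
  w = 24: sqrt(169) = 13, while -w + 11 = -13 — extraneous.
  w = 2: sqrt(81) = 9, while -w + 11 = 9 — valid.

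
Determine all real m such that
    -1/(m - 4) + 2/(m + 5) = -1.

m = -6.831 or m = 4.831

Multiply both sides by (m - 4)(m + 5):
-(m + 5) + 2(m - 4) = -(m - 4)(m + 5).
Expand and collect terms: -m^2 - 2m + 33 = 0.
By the quadratic formula, m = (2 +/- sqrt(136)) / -2, so m ~= -6.831 or m ~= 4.831.
Neither value makes a denominator zero (m != 4, m != -5), so both are valid.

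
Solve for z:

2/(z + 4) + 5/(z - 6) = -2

Multiply both sides by (z + 4)(z - 6):
2(z - 6) + 5(z + 4) = -2(z + 4)(z - 6).
Expand and collect terms: -2z² - 3z + 40 = 0.
By the quadratic formula, z = (3 ± √329) / -4, so z ≈ -5.2846 or z ≈ 3.7846.
Neither value makes a denominator zero (z ≠ -4, z ≠ 6), so both are valid.

z = -5.2846 or z = 3.7846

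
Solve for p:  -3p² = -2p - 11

Rearrange to standard form: -3p² + 2p + 11 = 0.
Discriminant: (2)² − 4·(-3)·11 = 136.
Quadratic formula: p = (-2 ± √136) / (-6).
So p = 1/3 - √(34)/3 ≈ -1.6103 or p = 1/3 + √(34)/3 ≈ 2.277.

p = -1.6103 or p = 2.277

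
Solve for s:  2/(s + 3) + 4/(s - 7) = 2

Multiply both sides by (s + 3)(s - 7):
2(s - 7) + 4(s + 3) = 2(s + 3)(s - 7).
Expand and collect terms: 2s^2 - 14s - 40 = 0.
By the quadratic formula, s = (14 +/- sqrt(516)) / 4, so s ~= 9.1789 or s ~= -2.1789.
Neither value makes a denominator zero (s != -3, s != 7), so both are valid.

s = -2.1789 or s = 9.1789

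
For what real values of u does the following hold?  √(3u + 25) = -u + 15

u = 8

Square both sides: 3u + 25 = (-u + 15)².
Expand and rearrange: u² - 33u + 200 = 0.
Solving gives u = 25 or u = 8.
Check each candidate in the original equation:
  u = 25: √(100) = 10, while -u + 15 = -10 — extraneous.
  u = 8: √(49) = 7, while -u + 15 = 7 — valid.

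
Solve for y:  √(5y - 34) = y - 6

Square both sides: 5y - 34 = (y - 6)².
Expand and rearrange: y² - 17y + 70 = 0.
Solving gives y = 10 or y = 7.
Check each candidate in the original equation:
  y = 10: √(16) = 4, while y - 6 = 4 — valid.
  y = 7: √(1) = 1, while y - 6 = 1 — valid.

y = 7 or y = 10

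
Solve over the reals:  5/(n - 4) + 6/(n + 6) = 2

Multiply both sides by (n - 4)(n + 6):
5(n + 6) + 6(n - 4) = 2(n - 4)(n + 6).
Expand and collect terms: 2n² - 7n - 54 = 0.
By the quadratic formula, n = (7 ± √481) / 4, so n ≈ 7.2329 or n ≈ -3.7329.
Neither value makes a denominator zero (n ≠ 4, n ≠ -6), so both are valid.

n = -3.7329 or n = 7.2329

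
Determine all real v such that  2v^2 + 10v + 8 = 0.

Factor: 2(v + 1)(v + 4) = 0.
So v = -1 or v = -4.

v = -4 or v = -1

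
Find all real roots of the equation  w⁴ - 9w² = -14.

w = -2.6458 or w = -1.4142 or w = 1.4142 or w = 2.6458

Let u = w². The equation becomes u² - 9u + 14 = 0.
Factor: (u - 7)(u - 2) = 0, so u = 7 or u = 2.
w² = 7 gives w = ±√(7) ≈ ±2.6458.
w² = 2 gives w = ±√(2) ≈ ±1.4142.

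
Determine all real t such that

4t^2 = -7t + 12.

Rearrange to standard form: 4t^2 + 7t - 12 = 0.
Discriminant: (7)^2 - 4*4*(-12) = 241.
Quadratic formula: t = (-7 +/- sqrt(241)) / 8.
So t = -7/8 + sqrt(241)/8 ~= 1.0655 or t = -sqrt(241)/8 - 7/8 ~= -2.8155.

t = -2.8155 or t = 1.0655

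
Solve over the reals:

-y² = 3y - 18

Bring every term to one side: -y² - 3y + 18 = 0.
Factor: -1(y - 3)(y + 6) = 0.
So y = 3 or y = -6.

y = -6 or y = 3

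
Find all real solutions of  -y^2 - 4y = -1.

y = -4.2361 or y = 0.2361

Rearrange to standard form: -y^2 - 4y + 1 = 0.
Discriminant: (-4)^2 - 4*(-1)*1 = 20.
Quadratic formula: y = (4 +/- sqrt(20)) / (-2).
So y = -sqrt(5) - 2 ~= -4.2361 or y = -2 + sqrt(5) ~= 0.2361.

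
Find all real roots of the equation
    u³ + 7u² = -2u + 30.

u = -5.7417 or u = -3 or u = 1.7417

Rearrange: u³ + 7u² + 2u - 30 = 0.
Possible rational roots are divisors of -30. Testing u = -3 gives 0, so (u + 3) is a factor.
Divide: u³ + 7u² + 2u - 30 = (u + 3)(u² + 4u - 10).
Apply the quadratic formula to u² + 4u - 10 = 0: u = (-4 ± √56)/2, i.e. u ≈ 1.7417 or u ≈ -5.7417.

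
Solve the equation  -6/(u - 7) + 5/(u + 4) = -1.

Multiply both sides by (u - 7)(u + 4):
-6(u + 4) + 5(u - 7) = -(u - 7)(u + 4).
Expand and collect terms: -u² + 4u + 87 = 0.
By the quadratic formula, u = (-4 ± √364) / -2, so u ≈ -7.5394 or u ≈ 11.5394.
Neither value makes a denominator zero (u ≠ 7, u ≠ -4), so both are valid.

u = -7.5394 or u = 11.5394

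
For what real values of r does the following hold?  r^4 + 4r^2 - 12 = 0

Let u = r^2. The equation becomes u^2 + 4u - 12 = 0.
Factor: (u - 2)(u + 6) = 0, so u = 2 or u = -6.
r^2 = 2 gives r = +/-sqrt(2) ~= +/-1.4142.
r^2 = -6 < 0 has no real solution.

r = -1.4142 or r = 1.4142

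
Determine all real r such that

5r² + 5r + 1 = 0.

Discriminant: (5)² − 4·5·1 = 5.
Quadratic formula: r = (-5 ± √5) / 10.
So r = -1/2 + √(5)/10 ≈ -0.2764 or r = -1/2 - √(5)/10 ≈ -0.7236.

r = -0.7236 or r = -0.2764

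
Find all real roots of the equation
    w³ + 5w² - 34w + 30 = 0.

Possible rational roots are divisors of 30. Testing w = 3 gives 0, so (w - 3) is a factor.
Divide: w³ + 5w² - 34w + 30 = (w - 3)(w² + 8w - 10).
Apply the quadratic formula to w² + 8w - 10 = 0: w = (-8 ± √104)/2, i.e. w ≈ 1.099 or w ≈ -9.099.

w = -9.099 or w = 1.099 or w = 3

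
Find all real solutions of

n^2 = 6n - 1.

Rearrange to standard form: n^2 - 6n + 1 = 0.
Discriminant: (-6)^2 - 4*1*1 = 32.
Quadratic formula: n = (6 +/- sqrt(32)) / 2.
So n = 2*sqrt(2) + 3 ~= 5.8284 or n = 3 - 2*sqrt(2) ~= 0.1716.

n = 0.1716 or n = 5.8284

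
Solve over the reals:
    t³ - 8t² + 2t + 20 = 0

t = -1.3589 or t = 2 or t = 7.3589

Possible rational roots are divisors of 20. Testing t = 2 gives 0, so (t - 2) is a factor.
Divide: t³ - 8t² + 2t + 20 = (t - 2)(t² - 6t - 10).
Apply the quadratic formula to t² - 6t - 10 = 0: t = (6 ± √76)/2, i.e. t ≈ 7.3589 or t ≈ -1.3589.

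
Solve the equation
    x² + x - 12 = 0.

x = -4 or x = 3

Factor: (x + 4)(x - 3) = 0.
So x = -4 or x = 3.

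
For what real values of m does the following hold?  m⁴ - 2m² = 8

m = -2 or m = 2

Let u = m². The equation becomes u² - 2u - 8 = 0.
Factor: (u - 4)(u + 2) = 0, so u = 4 or u = -2.
m² = 4 gives m = ±2.
m² = -2 < 0 has no real solution.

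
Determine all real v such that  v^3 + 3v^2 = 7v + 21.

Rearrange: v^3 + 3v^2 - 7v - 21 = 0.
Possible rational roots are divisors of -21. Testing v = -3 gives 0, so (v + 3) is a factor.
Divide: v^3 + 3v^2 - 7v - 21 = (v + 3)(v^2 - 7).
Apply the quadratic formula to v^2 - 7 = 0: v = (0 +/- sqrt(28))/2, i.e. v ~= 2.6458 or v ~= -2.6458.

v = -3 or v = -2.6458 or v = 2.6458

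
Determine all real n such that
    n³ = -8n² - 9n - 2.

n = -6.7016 or n = -1 or n = -0.2984

Rearrange: n³ + 8n² + 9n + 2 = 0.
Possible rational roots are divisors of 2. Testing n = -1 gives 0, so (n + 1) is a factor.
Divide: n³ + 8n² + 9n + 2 = (n + 1)(n² + 7n + 2).
Apply the quadratic formula to n² + 7n + 2 = 0: n = (-7 ± √41)/2, i.e. n ≈ -0.2984 or n ≈ -6.7016.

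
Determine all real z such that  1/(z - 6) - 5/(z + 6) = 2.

Multiply both sides by (z - 6)(z + 6):
(z + 6) - 5(z - 6) = 2(z - 6)(z + 6).
Expand and collect terms: 2z^2 + 4z - 108 = 0.
By the quadratic formula, z = (-4 +/- sqrt(880)) / 4, so z ~= 6.4162 or z ~= -8.4162.
Neither value makes a denominator zero (z != 6, z != -6), so both are valid.

z = -8.4162 or z = 6.4162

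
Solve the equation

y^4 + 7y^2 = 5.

y = -0.8083 or y = 0.8083

Let u = y^2. The equation becomes u^2 + 7u - 5 = 0.
By the quadratic formula, u = -7/2 + sqrt(69)/2 or u = -sqrt(69)/2 - 7/2.
y^2 = -7/2 + sqrt(69)/2 gives y = +/-sqrt(-7/2 + sqrt(69)/2) ~= +/-0.8083.
y^2 = -sqrt(69)/2 - 7/2 < 0 has no real solution.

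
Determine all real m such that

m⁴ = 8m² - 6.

m = -2.6762 or m = -0.9153 or m = 0.9153 or m = 2.6762

Let u = m². The equation becomes u² - 8u + 6 = 0.
By the quadratic formula, u = √(10) + 4 or u = 4 - √(10).
m² = √(10) + 4 gives m = ±√(√(10) + 4) ≈ ±2.6762.
m² = 4 - √(10) gives m = ±√(4 - √(10)) ≈ ±0.9153.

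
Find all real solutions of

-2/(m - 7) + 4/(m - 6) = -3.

m = 5 or m = 7.3333

Multiply both sides by (m - 7)(m - 6):
-2(m - 6) + 4(m - 7) = -3(m - 7)(m - 6).
Expand and collect terms: -3m² + 37m - 110 = 0.
Factor or apply the quadratic formula: m = 5 or m = 7.3333.
Neither value makes a denominator zero (m ≠ 7, m ≠ 6), so both are valid.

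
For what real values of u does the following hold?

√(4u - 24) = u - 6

Square both sides: 4u - 24 = (u - 6)².
Expand and rearrange: u² - 16u + 60 = 0.
Solving gives u = 10 or u = 6.
Check each candidate in the original equation:
  u = 10: √(16) = 4, while u - 6 = 4 — valid.
  u = 6: √(0) = 0, while u - 6 = 0 — valid.

u = 6 or u = 10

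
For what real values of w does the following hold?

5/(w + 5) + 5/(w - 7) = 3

w = -3.5605 or w = 8.8938

Multiply both sides by (w + 5)(w - 7):
5(w - 7) + 5(w + 5) = 3(w + 5)(w - 7).
Expand and collect terms: 3w² - 16w - 95 = 0.
By the quadratic formula, w = (16 ± √1396) / 6, so w ≈ 8.8938 or w ≈ -3.5605.
Neither value makes a denominator zero (w ≠ -5, w ≠ 7), so both are valid.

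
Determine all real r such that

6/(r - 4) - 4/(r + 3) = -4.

r = -1.6375 or r = 2.1375

Multiply both sides by (r - 4)(r + 3):
6(r + 3) - 4(r - 4) = -4(r - 4)(r + 3).
Expand and collect terms: -4r^2 + 2r + 14 = 0.
By the quadratic formula, r = (-2 +/- sqrt(228)) / -8, so r ~= -1.6375 or r ~= 2.1375.
Neither value makes a denominator zero (r != 4, r != -3), so both are valid.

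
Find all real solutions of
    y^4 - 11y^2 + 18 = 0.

y = -3 or y = -1.4142 or y = 1.4142 or y = 3

Let u = y^2. The equation becomes u^2 - 11u + 18 = 0.
Factor: (u - 9)(u - 2) = 0, so u = 9 or u = 2.
y^2 = 9 gives y = +/-3.
y^2 = 2 gives y = +/-sqrt(2) ~= +/-1.4142.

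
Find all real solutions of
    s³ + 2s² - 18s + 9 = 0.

s = -5.5414 or s = 0.5414 or s = 3

Possible rational roots are divisors of 9. Testing s = 3 gives 0, so (s - 3) is a factor.
Divide: s³ + 2s² - 18s + 9 = (s - 3)(s² + 5s - 3).
Apply the quadratic formula to s² + 5s - 3 = 0: s = (-5 ± √37)/2, i.e. s ≈ 0.5414 or s ≈ -5.5414.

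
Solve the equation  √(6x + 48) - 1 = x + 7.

Isolate the radical: √(6x + 48) = x + 8.
Square both sides: 6x + 48 = (x + 8)².
Expand and rearrange: x² + 10x + 16 = 0.
Solving gives x = -2 or x = -8.
Check each candidate in the original equation:
  x = -2: √(36) = 6, while x + 8 = 6 — valid.
  x = -8: √(0) = 0, while x + 8 = 0 — valid.

x = -8 or x = -2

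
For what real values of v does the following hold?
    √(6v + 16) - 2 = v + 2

Isolate the radical: √(6v + 16) = v + 4.
Square both sides: 6v + 16 = (v + 4)².
Expand and rearrange: v² + 2v = 0.
Solving gives v = 0 or v = -2.
Check each candidate in the original equation:
  v = 0: √(16) = 4, while v + 4 = 4 — valid.
  v = -2: √(4) = 2, while v + 4 = 2 — valid.

v = -2 or v = 0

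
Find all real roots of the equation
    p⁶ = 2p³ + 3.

Let u = p³. The equation becomes u² - 2u - 3 = 0.
Factor: (u + 1)(u - 3) = 0, so u = -1 or u = 3.
p³ = -1 gives p = -1.
p³ = 3 gives p = ∛(3) ≈ 1.4422.

p = -1 or p = 1.4422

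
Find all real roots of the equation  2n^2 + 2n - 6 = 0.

n = -2.3028 or n = 1.3028

Discriminant: (2)^2 - 4*2*(-6) = 52.
Quadratic formula: n = (-2 +/- sqrt(52)) / 4.
So n = -1/2 + sqrt(13)/2 ~= 1.3028 or n = -sqrt(13)/2 - 1/2 ~= -2.3028.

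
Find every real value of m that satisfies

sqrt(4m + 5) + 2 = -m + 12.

m = 5

Isolate the radical: sqrt(4m + 5) = -m + 10.
Square both sides: 4m + 5 = (-m + 10)^2.
Expand and rearrange: m^2 - 24m + 95 = 0.
Solving gives m = 19 or m = 5.
Check each candidate in the original equation:
  m = 19: sqrt(81) = 9, while -m + 10 = -9 — extraneous.
  m = 5: sqrt(25) = 5, while -m + 10 = 5 — valid.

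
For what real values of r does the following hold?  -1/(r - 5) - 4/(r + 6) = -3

r = -4.7109 or r = 5.3776

Multiply both sides by (r - 5)(r + 6):
-(r + 6) - 4(r - 5) = -3(r - 5)(r + 6).
Expand and collect terms: -3r^2 + 2r + 76 = 0.
By the quadratic formula, r = (-2 +/- sqrt(916)) / -6, so r ~= -4.7109 or r ~= 5.3776.
Neither value makes a denominator zero (r != 5, r != -6), so both are valid.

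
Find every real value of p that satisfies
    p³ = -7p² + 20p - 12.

p = -9.2915 or p = 1 or p = 1.2915

Rearrange: p³ + 7p² - 20p + 12 = 0.
Possible rational roots are divisors of 12. Testing p = 1 gives 0, so (p - 1) is a factor.
Divide: p³ + 7p² - 20p + 12 = (p - 1)(p² + 8p - 12).
Apply the quadratic formula to p² + 8p - 12 = 0: p = (-8 ± √112)/2, i.e. p ≈ 1.2915 or p ≈ -9.2915.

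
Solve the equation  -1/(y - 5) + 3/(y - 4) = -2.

y = 2.7753 or y = 5.2247

Multiply both sides by (y - 5)(y - 4):
-(y - 4) + 3(y - 5) = -2(y - 5)(y - 4).
Expand and collect terms: -2y^2 + 16y - 29 = 0.
By the quadratic formula, y = (-16 +/- sqrt(24)) / -4, so y ~= 2.7753 or y ~= 5.2247.
Neither value makes a denominator zero (y != 5, y != 4), so both are valid.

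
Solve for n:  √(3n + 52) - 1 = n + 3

n = 4

Isolate the radical: √(3n + 52) = n + 4.
Square both sides: 3n + 52 = (n + 4)².
Expand and rearrange: n² + 5n - 36 = 0.
Solving gives n = 4 or n = -9.
Check each candidate in the original equation:
  n = 4: √(64) = 8, while n + 4 = 8 — valid.
  n = -9: √(25) = 5, while n + 4 = -5 — extraneous.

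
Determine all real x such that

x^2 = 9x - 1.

Rearrange to standard form: x^2 - 9x + 1 = 0.
Discriminant: (-9)^2 - 4*1*1 = 77.
Quadratic formula: x = (9 +/- sqrt(77)) / 2.
So x = sqrt(77)/2 + 9/2 ~= 8.8875 or x = 9/2 - sqrt(77)/2 ~= 0.1125.

x = 0.1125 or x = 8.8875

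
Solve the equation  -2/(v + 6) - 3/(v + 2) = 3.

v = -6.8403 or v = -2.8264

Multiply both sides by (v + 6)(v + 2):
-2(v + 2) - 3(v + 6) = 3(v + 6)(v + 2).
Expand and collect terms: 3v² + 29v + 58 = 0.
By the quadratic formula, v = (-29 ± √145) / 6, so v ≈ -2.8264 or v ≈ -6.8403.
Neither value makes a denominator zero (v ≠ -6, v ≠ -2), so both are valid.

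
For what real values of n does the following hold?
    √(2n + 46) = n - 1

Square both sides: 2n + 46 = (n - 1)².
Expand and rearrange: n² - 4n - 45 = 0.
Solving gives n = 9 or n = -5.
Check each candidate in the original equation:
  n = 9: √(64) = 8, while n - 1 = 8 — valid.
  n = -5: √(36) = 6, while n - 1 = -6 — extraneous.

n = 9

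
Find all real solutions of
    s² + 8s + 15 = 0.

Factor: (s + 5)(s + 3) = 0.
So s = -5 or s = -3.

s = -5 or s = -3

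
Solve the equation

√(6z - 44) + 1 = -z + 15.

z = 10

Isolate the radical: √(6z - 44) = -z + 14.
Square both sides: 6z - 44 = (-z + 14)².
Expand and rearrange: z² - 34z + 240 = 0.
Solving gives z = 24 or z = 10.
Check each candidate in the original equation:
  z = 24: √(100) = 10, while -z + 14 = -10 — extraneous.
  z = 10: √(16) = 4, while -z + 14 = 4 — valid.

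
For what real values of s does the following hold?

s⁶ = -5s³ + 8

s = -1.8445 or s = 1.0843

Let u = s³. The equation becomes u² + 5u - 8 = 0.
By the quadratic formula, u = -5/2 + √(57)/2 or u = -√(57)/2 - 5/2.
s³ = -5/2 + √(57)/2 gives s = ∛(-5/2 + √(57)/2) ≈ 1.0843.
s³ = -√(57)/2 - 5/2 gives s = -∛(5/2 + √(57)/2) ≈ -1.8445.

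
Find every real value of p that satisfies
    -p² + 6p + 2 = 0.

Discriminant: (6)² − 4·(-1)·2 = 44.
Quadratic formula: p = (-6 ± √44) / (-2).
So p = 3 - √(11) ≈ -0.3166 or p = 3 + √(11) ≈ 6.3166.

p = -0.3166 or p = 6.3166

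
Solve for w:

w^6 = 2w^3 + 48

w = -1.8171 or w = 2

Let u = w^3. The equation becomes u^2 - 2u - 48 = 0.
Factor: (u - 8)(u + 6) = 0, so u = 8 or u = -6.
w^3 = 8 gives w = 2.
w^3 = -6 gives w = -(6)^(1/3) ~= -1.8171.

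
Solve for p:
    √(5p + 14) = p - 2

Square both sides: 5p + 14 = (p - 2)².
Expand and rearrange: p² - 9p - 10 = 0.
Solving gives p = 10 or p = -1.
Check each candidate in the original equation:
  p = 10: √(64) = 8, while p - 2 = 8 — valid.
  p = -1: √(9) = 3, while p - 2 = -3 — extraneous.

p = 10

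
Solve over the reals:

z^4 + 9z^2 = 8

Let u = z^2. The equation becomes u^2 + 9u - 8 = 0.
By the quadratic formula, u = -9/2 + sqrt(113)/2 or u = -sqrt(113)/2 - 9/2.
z^2 = -9/2 + sqrt(113)/2 gives z = +/-sqrt(-9/2 + sqrt(113)/2) ~= +/-0.9028.
z^2 = -sqrt(113)/2 - 9/2 < 0 has no real solution.

z = -0.9028 or z = 0.9028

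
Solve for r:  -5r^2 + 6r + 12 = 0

r = -1.0613 or r = 2.2613

Discriminant: (6)^2 - 4*(-5)*12 = 276.
Quadratic formula: r = (-6 +/- sqrt(276)) / (-10).
So r = 3/5 - sqrt(69)/5 ~= -1.0613 or r = 3/5 + sqrt(69)/5 ~= 2.2613.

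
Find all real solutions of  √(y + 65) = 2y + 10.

y = -1

Square both sides: y + 65 = (2y + 10)².
Expand and rearrange: 4y² + 39y + 35 = 0.
Solving gives y = -1 or y = -8.75.
Check each candidate in the original equation:
  y = -1: √(64) = 8, while 2y + 10 = 8 — valid.
  y = -8.75: √(56.25) = 7.5, while 2y + 10 = -7.5 — extraneous.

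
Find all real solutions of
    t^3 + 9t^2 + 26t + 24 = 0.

t = -4 or t = -3 or t = -2

Possible rational roots are divisors of 24. Testing t = -4 gives 0, so (t + 4) is a factor.
Divide: t^3 + 9t^2 + 26t + 24 = (t + 4)(t^2 + 5t + 6).
Factor the quadratic: t = -2 or t = -3.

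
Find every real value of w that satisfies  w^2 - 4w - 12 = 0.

Factor: (w - 6)(w + 2) = 0.
So w = 6 or w = -2.

w = -2 or w = 6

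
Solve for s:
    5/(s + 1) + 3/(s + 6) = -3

Multiply both sides by (s + 1)(s + 6):
5(s + 6) + 3(s + 1) = -3(s + 1)(s + 6).
Expand and collect terms: -3s^2 - 29s - 51 = 0.
By the quadratic formula, s = (29 +/- sqrt(229)) / -6, so s ~= -7.3555 or s ~= -2.3112.
Neither value makes a denominator zero (s != -1, s != -6), so both are valid.

s = -7.3555 or s = -2.3112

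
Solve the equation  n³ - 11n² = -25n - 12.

Rearrange: n³ - 11n² + 25n + 12 = 0.
Possible rational roots are divisors of 12. Testing n = 4 gives 0, so (n - 4) is a factor.
Divide: n³ - 11n² + 25n + 12 = (n - 4)(n² - 7n - 3).
Apply the quadratic formula to n² - 7n - 3 = 0: n = (7 ± √61)/2, i.e. n ≈ 7.4051 or n ≈ -0.4051.

n = -0.4051 or n = 4 or n = 7.4051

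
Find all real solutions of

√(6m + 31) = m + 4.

m = 3

Square both sides: 6m + 31 = (m + 4)².
Expand and rearrange: m² + 2m - 15 = 0.
Solving gives m = 3 or m = -5.
Check each candidate in the original equation:
  m = 3: √(49) = 7, while m + 4 = 7 — valid.
  m = -5: √(1) = 1, while m + 4 = -1 — extraneous.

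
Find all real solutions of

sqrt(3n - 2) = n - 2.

n = 6

Square both sides: 3n - 2 = (n - 2)^2.
Expand and rearrange: n^2 - 7n + 6 = 0.
Solving gives n = 6 or n = 1.
Check each candidate in the original equation:
  n = 6: sqrt(16) = 4, while n - 2 = 4 — valid.
  n = 1: sqrt(1) = 1, while n - 2 = -1 — extraneous.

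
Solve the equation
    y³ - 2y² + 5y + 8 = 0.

Possible rational roots are divisors of 8. Testing y = -1 gives 0, so (y + 1) is a factor.
Divide: y³ - 2y² + 5y + 8 = (y + 1)(y² - 3y + 8).
The quadratic y² - 3y + 8 has discriminant -23 < 0, so no further real roots.

y = -1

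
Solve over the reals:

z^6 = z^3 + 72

Let u = z^3. The equation becomes u^2 - u - 72 = 0.
Factor: (u + 8)(u - 9) = 0, so u = -8 or u = 9.
z^3 = -8 gives z = -2.
z^3 = 9 gives z = (9)^(1/3) ~= 2.0801.

z = -2 or z = 2.0801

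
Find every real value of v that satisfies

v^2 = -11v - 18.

v = -9 or v = -2

Bring every term to one side: v^2 + 11v + 18 = 0.
Factor: (v + 2)(v + 9) = 0.
So v = -2 or v = -9.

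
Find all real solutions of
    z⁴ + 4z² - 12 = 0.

z = -1.4142 or z = 1.4142

Let u = z². The equation becomes u² + 4u - 12 = 0.
Factor: (u - 2)(u + 6) = 0, so u = 2 or u = -6.
z² = 2 gives z = ±√(2) ≈ ±1.4142.
z² = -6 < 0 has no real solution.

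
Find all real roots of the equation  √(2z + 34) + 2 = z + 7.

Isolate the radical: √(2z + 34) = z + 5.
Square both sides: 2z + 34 = (z + 5)².
Expand and rearrange: z² + 8z - 9 = 0.
Solving gives z = 1 or z = -9.
Check each candidate in the original equation:
  z = 1: √(36) = 6, while z + 5 = 6 — valid.
  z = -9: √(16) = 4, while z + 5 = -4 — extraneous.

z = 1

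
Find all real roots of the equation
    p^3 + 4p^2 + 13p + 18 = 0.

p = -2

Possible rational roots are divisors of 18. Testing p = -2 gives 0, so (p + 2) is a factor.
Divide: p^3 + 4p^2 + 13p + 18 = (p + 2)(p^2 + 2p + 9).
The quadratic p^2 + 2p + 9 has discriminant -32 < 0, so no further real roots.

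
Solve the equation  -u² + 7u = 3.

u = 0.4586 or u = 6.5414

Rearrange to standard form: -u² + 7u - 3 = 0.
Discriminant: (7)² − 4·(-1)·(-3) = 37.
Quadratic formula: u = (-7 ± √37) / (-2).
So u = 7/2 - √(37)/2 ≈ 0.4586 or u = √(37)/2 + 7/2 ≈ 6.5414.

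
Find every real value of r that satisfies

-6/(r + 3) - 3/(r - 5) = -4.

Multiply both sides by (r + 3)(r - 5):
-6(r - 5) - 3(r + 3) = -4(r + 3)(r - 5).
Expand and collect terms: -4r^2 + 17r + 39 = 0.
By the quadratic formula, r = (-17 +/- sqrt(913)) / -8, so r ~= -1.652 or r ~= 5.902.
Neither value makes a denominator zero (r != -3, r != 5), so both are valid.

r = -1.652 or r = 5.902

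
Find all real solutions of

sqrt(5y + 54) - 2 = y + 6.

y = -1

Isolate the radical: sqrt(5y + 54) = y + 8.
Square both sides: 5y + 54 = (y + 8)^2.
Expand and rearrange: y^2 + 11y + 10 = 0.
Solving gives y = -1 or y = -10.
Check each candidate in the original equation:
  y = -1: sqrt(49) = 7, while y + 8 = 7 — valid.
  y = -10: sqrt(4) = 2, while y + 8 = -2 — extraneous.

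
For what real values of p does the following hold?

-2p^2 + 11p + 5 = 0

p = -0.4221 or p = 5.9221

Discriminant: (11)^2 - 4*(-2)*5 = 161.
Quadratic formula: p = (-11 +/- sqrt(161)) / (-4).
So p = 11/4 - sqrt(161)/4 ~= -0.4221 or p = 11/4 + sqrt(161)/4 ~= 5.9221.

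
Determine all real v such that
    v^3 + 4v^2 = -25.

Rearrange: v^3 + 4v^2 + 25 = 0.
Possible rational roots are divisors of 25. Testing v = -5 gives 0, so (v + 5) is a factor.
Divide: v^3 + 4v^2 + 25 = (v + 5)(v^2 - v + 5).
The quadratic v^2 - v + 5 has discriminant -19 < 0, so no further real roots.

v = -5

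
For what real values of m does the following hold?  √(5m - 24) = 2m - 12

Square both sides: 5m - 24 = (2m - 12)².
Expand and rearrange: 4m² - 53m + 168 = 0.
Solving gives m = 8 or m = 5.25.
Check each candidate in the original equation:
  m = 8: √(16) = 4, while 2m - 12 = 4 — valid.
  m = 5.25: √(2.25) = 1.5, while 2m - 12 = -1.5 — extraneous.

m = 8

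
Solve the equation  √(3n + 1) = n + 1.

Square both sides: 3n + 1 = (n + 1)².
Expand and rearrange: n² - n = 0.
Solving gives n = 1 or n = 0.
Check each candidate in the original equation:
  n = 1: √(4) = 2, while n + 1 = 2 — valid.
  n = 0: √(1) = 1, while n + 1 = 1 — valid.

n = 0 or n = 1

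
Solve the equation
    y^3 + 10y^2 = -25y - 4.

y = -5.8284 or y = -4 or y = -0.1716

Rearrange: y^3 + 10y^2 + 25y + 4 = 0.
Possible rational roots are divisors of 4. Testing y = -4 gives 0, so (y + 4) is a factor.
Divide: y^3 + 10y^2 + 25y + 4 = (y + 4)(y^2 + 6y + 1).
Apply the quadratic formula to y^2 + 6y + 1 = 0: y = (-6 +/- sqrt(32))/2, i.e. y ~= -0.1716 or y ~= -5.8284.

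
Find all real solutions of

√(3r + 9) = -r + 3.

r = 0

Square both sides: 3r + 9 = (-r + 3)².
Expand and rearrange: r² - 9r = 0.
Solving gives r = 9 or r = 0.
Check each candidate in the original equation:
  r = 9: √(36) = 6, while -r + 3 = -6 — extraneous.
  r = 0: √(9) = 3, while -r + 3 = 3 — valid.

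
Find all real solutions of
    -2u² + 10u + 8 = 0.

Discriminant: (10)² − 4·(-2)·8 = 164.
Quadratic formula: u = (-10 ± √164) / (-4).
So u = 5/2 - √(41)/2 ≈ -0.7016 or u = 5/2 + √(41)/2 ≈ 5.7016.

u = -0.7016 or u = 5.7016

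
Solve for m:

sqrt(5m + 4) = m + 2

Square both sides: 5m + 4 = (m + 2)^2.
Expand and rearrange: m^2 - m = 0.
Solving gives m = 1 or m = 0.
Check each candidate in the original equation:
  m = 1: sqrt(9) = 3, while m + 2 = 3 — valid.
  m = 0: sqrt(4) = 2, while m + 2 = 2 — valid.

m = 0 or m = 1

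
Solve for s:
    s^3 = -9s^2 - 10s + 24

s = -7.1231 or s = -3 or s = 1.1231

Rearrange: s^3 + 9s^2 + 10s - 24 = 0.
Possible rational roots are divisors of -24. Testing s = -3 gives 0, so (s + 3) is a factor.
Divide: s^3 + 9s^2 + 10s - 24 = (s + 3)(s^2 + 6s - 8).
Apply the quadratic formula to s^2 + 6s - 8 = 0: s = (-6 +/- sqrt(68))/2, i.e. s ~= 1.1231 or s ~= -7.1231.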